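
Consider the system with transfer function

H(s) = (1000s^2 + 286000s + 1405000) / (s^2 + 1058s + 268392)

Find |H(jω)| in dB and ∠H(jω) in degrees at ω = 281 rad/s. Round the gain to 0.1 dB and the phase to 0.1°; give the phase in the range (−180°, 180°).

50.0 dB, 76.5°

Substitute s = j281:
Numerator: 1000(j281)^2 + 286000(j281) + 1405000 = -77556000 + j80366000
Denominator: (j281)^2 + 1058(j281) + 268392 = 189431 + j297298
|N| = √(77556000² + 80366000²) ≈ 1.1169e+08, ∠N ≈ 133.98°
|D| = √(189431² + 297298²) ≈ 3.5252e+05, ∠D ≈ 57.50°
|H| = 1.1169e+08 / 3.5252e+05 ≈ 316.83
Gain = 20 log₁₀(316.83) ≈ 50.02 dB
∠H = 133.98° − 57.50° = 76.48°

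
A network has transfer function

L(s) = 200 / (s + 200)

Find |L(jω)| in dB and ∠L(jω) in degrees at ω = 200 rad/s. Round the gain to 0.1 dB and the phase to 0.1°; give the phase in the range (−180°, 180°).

At s = jω = j200:
pole (s+200): 200 + j200 → |·| = √(200²+200²) = √80000 ≈ 282.84, ∠ = arctan(200/200) ≈ 45.00°
|L| = 200 / 282.84 ≈ 0.70711
Gain = 20 log₁₀(0.70711) ≈ -3.01 dB
∠L = 0.00° − 45.00° = -45.00°

-3.0 dB, -45.0°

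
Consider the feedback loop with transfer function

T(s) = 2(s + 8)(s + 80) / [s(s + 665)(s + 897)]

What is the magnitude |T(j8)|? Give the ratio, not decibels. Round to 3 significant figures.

0.000381

At s = jω = j8:
zero (s+8): 8 + j8 → |·| = √(8²+8²) = √128 ≈ 11.314, ∠ = arctan(8/8) ≈ 45.00°
zero (s+80): 80 + j8 → |·| = √(80²+8²) = √6464 ≈ 80.399, ∠ = arctan(8/80) ≈ 5.71°
pole (s+665): 665 + j8 → |·| = √(665²+8²) = √442289 ≈ 665.05, ∠ = arctan(8/665) ≈ 0.69°
pole (s+897): 897 + j8 → |·| = √(897²+8²) = √804673 ≈ 897.04, ∠ = arctan(8/897) ≈ 0.51°
pole at origin: |s| = 8, ∠ = 90.00° (in denominator)
|T| = 2 · 909.63 / 4.7726e+06 ≈ 0.00038119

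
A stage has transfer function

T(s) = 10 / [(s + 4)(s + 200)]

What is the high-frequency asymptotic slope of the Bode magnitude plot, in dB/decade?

-40 dB/decade

Each pole contributes −20 dB/decade at high frequency; each zero contributes +20 dB/decade.
Net: 0 zero(s) − 2 pole(s) → -40 dB/decade.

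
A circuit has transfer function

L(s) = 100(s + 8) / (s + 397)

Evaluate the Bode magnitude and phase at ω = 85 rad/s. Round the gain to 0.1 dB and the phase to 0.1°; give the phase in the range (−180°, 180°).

At s = jω = j85:
zero (s+8): 8 + j85 → |·| = √(8²+85²) = √7289 ≈ 85.376, ∠ = arctan(85/8) ≈ 84.62°
pole (s+397): 397 + j85 → |·| = √(397²+85²) = √164834 ≈ 406, ∠ = arctan(85/397) ≈ 12.08°
|L| = 100 · 85.376 / 406 ≈ 21.029
Gain = 20 log₁₀(21.029) ≈ 26.46 dB
∠L = 84.62° − 12.08° = 72.54°

26.5 dB, 72.5°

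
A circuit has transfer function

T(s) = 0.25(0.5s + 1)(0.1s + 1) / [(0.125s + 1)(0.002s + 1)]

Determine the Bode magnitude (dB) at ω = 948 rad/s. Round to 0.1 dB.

At ω = 948 rad/s:
zero (1 + j948·0.5) = 1 + j474 → |·| ≈ 474, ∠ ≈ 89.88°
zero (1 + j948·0.1) = 1 + j94.8 → |·| ≈ 94.805, ∠ ≈ 89.40°
pole (1 + j948·0.125) = 1 + j118.5 → |·| ≈ 118.5, ∠ ≈ 89.52°
pole (1 + j948·0.002) = 1 + j1.896 → |·| ≈ 2.1436, ∠ ≈ 62.19°
|T| = 0.25 · 474 · 94.805 / (118.5 · 2.1436) ≈ 44.227
Gain = 20 log₁₀(44.227) ≈ 32.91 dB

32.9 dB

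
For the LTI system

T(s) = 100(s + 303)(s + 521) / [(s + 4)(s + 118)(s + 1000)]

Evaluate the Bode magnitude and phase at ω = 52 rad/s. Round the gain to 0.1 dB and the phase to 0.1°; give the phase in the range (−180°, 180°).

At s = jω = j52:
zero (s+303): 303 + j52 → |·| = √(303²+52²) = √94513 ≈ 307.43, ∠ = arctan(52/303) ≈ 9.74°
zero (s+521): 521 + j52 → |·| = √(521²+52²) = √274145 ≈ 523.59, ∠ = arctan(52/521) ≈ 5.70°
pole (s+4): 4 + j52 → |·| = √(4²+52²) = √2720 ≈ 52.154, ∠ = arctan(52/4) ≈ 85.60°
pole (s+118): 118 + j52 → |·| = √(118²+52²) = √16628 ≈ 128.95, ∠ = arctan(52/118) ≈ 23.78°
pole (s+1000): 1000 + j52 → |·| = √(1000²+52²) = √1002704 ≈ 1001.4, ∠ = arctan(52/1000) ≈ 2.98°
|T| = 100 · 1.6097e+05 / 6.7347e+06 ≈ 2.3902
Gain = 20 log₁₀(2.3902) ≈ 7.57 dB
∠T = 15.44° − 112.36° = -96.92°

7.6 dB, -96.9°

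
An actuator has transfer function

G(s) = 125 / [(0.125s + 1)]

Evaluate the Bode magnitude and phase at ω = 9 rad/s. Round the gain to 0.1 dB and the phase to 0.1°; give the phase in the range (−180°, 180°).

38.4 dB, -48.4°

At ω = 9 rad/s:
pole (1 + j9·0.125) = 1 + j1.125 → |·| ≈ 1.5052, ∠ ≈ 48.37°
|G| = 125 · 1 / (1.5052) ≈ 83.045
Gain = 20 log₁₀(83.045) ≈ 38.39 dB
∠G = (0°) − (48.37°) = -48.37°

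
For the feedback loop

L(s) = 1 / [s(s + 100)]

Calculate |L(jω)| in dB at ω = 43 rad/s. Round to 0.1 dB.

-73.4 dB

At s = jω = j43:
pole (s+100): 100 + j43 → |·| = √(100²+43²) = √11849 ≈ 108.85, ∠ = arctan(43/100) ≈ 23.27°
pole at origin: |s| = 43, ∠ = 90.00° (in denominator)
|L| = 1 / 4680.6 ≈ 0.00021365
Gain = 20 log₁₀(0.00021365) ≈ -73.41 dB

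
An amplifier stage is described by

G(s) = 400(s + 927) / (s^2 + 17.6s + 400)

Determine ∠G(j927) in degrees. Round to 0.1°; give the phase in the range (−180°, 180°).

At s = jω = j927:
zero (s+927): 927 + j927 → |·| = √(927²+927²) = √1718658 ≈ 1311, ∠ = arctan(927/927) ≈ 45.00°
quadratic: (j927)² + 17.6·j927 + 400 = -858929 + j16315.2 → |·| ≈ 8.5908e+05, ∠ ≈ 178.91°
∠G = 45.00° − 178.91° = -133.91°

-133.9°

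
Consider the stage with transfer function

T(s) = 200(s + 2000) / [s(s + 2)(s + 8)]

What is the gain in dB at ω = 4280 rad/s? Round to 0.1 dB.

-98.4 dB

At s = jω = j4280:
zero (s+2000): 2000 + j4280 → |·| = √(2000²+4280²) = √22318400 ≈ 4724.2, ∠ = arctan(4280/2000) ≈ 64.95°
pole (s+2): 2 + j4280 → |·| = √(2²+4280²) = √18318404 ≈ 4280, ∠ = arctan(4280/2) ≈ 89.97°
pole (s+8): 8 + j4280 → |·| = √(8²+4280²) = √18318464 ≈ 4280, ∠ = arctan(4280/8) ≈ 89.89°
pole at origin: |s| = 4280, ∠ = 90.00° (in denominator)
|T| = 200 · 4724.2 / 7.8403e+10 ≈ 1.2051e-05
Gain = 20 log₁₀(1.2051e-05) ≈ -98.38 dB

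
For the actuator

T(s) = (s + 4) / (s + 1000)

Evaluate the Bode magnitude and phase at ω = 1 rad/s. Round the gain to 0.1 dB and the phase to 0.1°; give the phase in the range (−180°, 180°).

-47.7 dB, 14.0°

Substitute s = j1:
Numerator: (j1) + 4 = 4 + j1
Denominator: (j1) + 1000 = 1000 + j1
|N| = √(4² + 1²) ≈ 4.1231, ∠N ≈ 14.04°
|D| = √(1000² + 1²) ≈ 1000, ∠D ≈ 0.06°
|T| = 4.1231 / 1000 ≈ 0.0041231
Gain = 20 log₁₀(0.0041231) ≈ -47.70 dB
∠T = 14.04° − 0.06° = 13.98°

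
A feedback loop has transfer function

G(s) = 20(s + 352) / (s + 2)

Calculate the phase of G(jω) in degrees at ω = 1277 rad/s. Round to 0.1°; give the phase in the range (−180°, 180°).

-15.3°

At s = jω = j1277:
zero (s+352): 352 + j1277 → |·| = √(352²+1277²) = √1754633 ≈ 1324.6, ∠ = arctan(1277/352) ≈ 74.59°
pole (s+2): 2 + j1277 → |·| = √(2²+1277²) = √1630733 ≈ 1277, ∠ = arctan(1277/2) ≈ 89.91°
∠G = 74.59° − 89.91° = -15.32°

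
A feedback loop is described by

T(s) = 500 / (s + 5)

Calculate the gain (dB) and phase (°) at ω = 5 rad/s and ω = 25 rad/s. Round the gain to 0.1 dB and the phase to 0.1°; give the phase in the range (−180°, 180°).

At s = jω = j5:
pole (s+5): 5 + j5 → |·| = √(5²+5²) = √50 ≈ 7.0711, ∠ = arctan(5/5) ≈ 45.00°
|T| = 500 / 7.0711 ≈ 70.71
Gain = 20 log₁₀(70.71) ≈ 36.99 dB
∠T = 0.00° − 45.00° = -45.00°

At s = jω = j25:
pole (s+5): 5 + j25 → |·| = √(5²+25²) = √650 ≈ 25.495, ∠ = arctan(25/5) ≈ 78.69°
|T| = 500 / 25.495 ≈ 19.612
Gain = 20 log₁₀(19.612) ≈ 25.85 dB
∠T = 0.00° − 78.69° = -78.69°

ω = 5: 37.0 dB, -45.0°; ω = 25: 25.9 dB, -78.7°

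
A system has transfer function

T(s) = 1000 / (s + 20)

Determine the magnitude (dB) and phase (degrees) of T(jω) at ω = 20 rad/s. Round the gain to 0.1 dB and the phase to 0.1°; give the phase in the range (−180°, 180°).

31.0 dB, -45.0°

At s = jω = j20:
pole (s+20): 20 + j20 → |·| = √(20²+20²) = √800 ≈ 28.284, ∠ = arctan(20/20) ≈ 45.00°
|T| = 1000 / 28.284 ≈ 35.356
Gain = 20 log₁₀(35.356) ≈ 30.97 dB
∠T = 0.00° − 45.00° = -45.00°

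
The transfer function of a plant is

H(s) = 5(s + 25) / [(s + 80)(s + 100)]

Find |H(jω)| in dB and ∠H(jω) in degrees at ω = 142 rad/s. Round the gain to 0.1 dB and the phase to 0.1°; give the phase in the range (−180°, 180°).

At s = jω = j142:
zero (s+25): 25 + j142 → |·| = √(25²+142²) = √20789 ≈ 144.18, ∠ = arctan(142/25) ≈ 80.02°
pole (s+80): 80 + j142 → |·| = √(80²+142²) = √26564 ≈ 162.98, ∠ = arctan(142/80) ≈ 60.60°
pole (s+100): 100 + j142 → |·| = √(100²+142²) = √30164 ≈ 173.68, ∠ = arctan(142/100) ≈ 54.85°
|H| = 5 · 144.18 / 28306 ≈ 0.025468
Gain = 20 log₁₀(0.025468) ≈ -31.88 dB
∠H = 80.02° − 115.45° = -35.43°

-31.9 dB, -35.4°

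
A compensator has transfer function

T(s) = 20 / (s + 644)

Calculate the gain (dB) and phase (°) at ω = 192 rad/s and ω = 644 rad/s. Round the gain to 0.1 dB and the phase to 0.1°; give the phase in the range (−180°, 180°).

ω = 192: -30.5 dB, -16.6°; ω = 644: -33.2 dB, -45.0°

At s = jω = j192:
pole (s+644): 644 + j192 → |·| = √(644²+192²) = √451600 ≈ 672.01, ∠ = arctan(192/644) ≈ 16.60°
|T| = 20 / 672.01 ≈ 0.029761
Gain = 20 log₁₀(0.029761) ≈ -30.53 dB
∠T = 0.00° − 16.60° = -16.60°

At s = jω = j644:
pole (s+644): 644 + j644 → |·| = √(644²+644²) = √829472 ≈ 910.75, ∠ = arctan(644/644) ≈ 45.00°
|T| = 20 / 910.75 ≈ 0.02196
Gain = 20 log₁₀(0.02196) ≈ -33.17 dB
∠T = 0.00° − 45.00° = -45.00°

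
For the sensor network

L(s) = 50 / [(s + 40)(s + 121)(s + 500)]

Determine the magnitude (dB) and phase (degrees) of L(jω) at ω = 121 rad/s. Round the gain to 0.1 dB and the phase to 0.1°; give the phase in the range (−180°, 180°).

-107.0 dB, -130.3°

At s = jω = j121:
pole (s+40): 40 + j121 → |·| = √(40²+121²) = √16241 ≈ 127.44, ∠ = arctan(121/40) ≈ 71.71°
pole (s+121): 121 + j121 → |·| = √(121²+121²) = √29282 ≈ 171.12, ∠ = arctan(121/121) ≈ 45.00°
pole (s+500): 500 + j121 → |·| = √(500²+121²) = √264641 ≈ 514.43, ∠ = arctan(121/500) ≈ 13.60°
|L| = 50 / 1.1218e+07 ≈ 4.4571e-06
Gain = 20 log₁₀(4.4571e-06) ≈ -107.02 dB
∠L = 0.00° − 130.31° = -130.31°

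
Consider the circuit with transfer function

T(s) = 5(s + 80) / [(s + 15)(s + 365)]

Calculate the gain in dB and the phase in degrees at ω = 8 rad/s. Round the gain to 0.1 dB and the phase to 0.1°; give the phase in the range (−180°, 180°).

-23.8 dB, -23.6°

At s = jω = j8:
zero (s+80): 80 + j8 → |·| = √(80²+8²) = √6464 ≈ 80.399, ∠ = arctan(8/80) ≈ 5.71°
pole (s+15): 15 + j8 → |·| = √(15²+8²) = √289 ≈ 17, ∠ = arctan(8/15) ≈ 28.07°
pole (s+365): 365 + j8 → |·| = √(365²+8²) = √133289 ≈ 365.09, ∠ = arctan(8/365) ≈ 1.26°
|T| = 5 · 80.399 / 6206.5 ≈ 0.06477
Gain = 20 log₁₀(0.06477) ≈ -23.77 dB
∠T = 5.71° − 29.33° = -23.62°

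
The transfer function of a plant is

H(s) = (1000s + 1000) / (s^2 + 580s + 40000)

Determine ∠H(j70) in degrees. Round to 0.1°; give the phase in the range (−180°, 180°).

40.0°

Substitute s = j70:
Numerator: 1000(j70) + 1000 = 1000 + j70000
Denominator: (j70)^2 + 580(j70) + 40000 = 35100 + j40600
|N| = √(1000² + 70000²) ≈ 70007, ∠N ≈ 89.18°
|D| = √(35100² + 40600²) ≈ 53669, ∠D ≈ 49.16°
∠H = 89.18° − 49.16° = 40.02°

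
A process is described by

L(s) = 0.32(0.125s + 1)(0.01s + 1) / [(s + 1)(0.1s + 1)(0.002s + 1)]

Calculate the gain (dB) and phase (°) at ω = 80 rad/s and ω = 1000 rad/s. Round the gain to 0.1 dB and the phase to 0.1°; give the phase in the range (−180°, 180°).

ω = 80: -44.0 dB, -58.3°; ω = 1000: -54.9 dB, -69.0°

At ω = 80 rad/s:
zero (1 + j80·0.125) = 1 + j10 → |·| ≈ 10.05, ∠ ≈ 84.29°
zero (1 + j80·0.01) = 1 + j0.8 → |·| ≈ 1.2806, ∠ ≈ 38.66°
pole (1 + j80·1) = 1 + j80 → |·| ≈ 80.006, ∠ ≈ 89.28°
pole (1 + j80·0.1) = 1 + j8 → |·| ≈ 8.0623, ∠ ≈ 82.87°
pole (1 + j80·0.002) = 1 + j0.16 → |·| ≈ 1.0127, ∠ ≈ 9.09°
|L| = 0.32 · 10.05 · 1.2806 / (80.006 · 8.0623 · 1.0127) ≈ 0.0063047
Gain = 20 log₁₀(0.0063047) ≈ -44.01 dB
∠L = (84.29° + 38.66°) − (89.28° + 82.87° + 9.09°) = -58.29°

At ω = 1000 rad/s:
zero (1 + j1000·0.125) = 1 + j125 → |·| ≈ 125, ∠ ≈ 89.54°
zero (1 + j1000·0.01) = 1 + j10 → |·| ≈ 10.05, ∠ ≈ 84.29°
pole (1 + j1000·1) = 1 + j1000 → |·| ≈ 1000, ∠ ≈ 89.94°
pole (1 + j1000·0.1) = 1 + j100 → |·| ≈ 100, ∠ ≈ 89.43°
pole (1 + j1000·0.002) = 1 + j2 → |·| ≈ 2.2361, ∠ ≈ 63.43°
|L| = 0.32 · 125 · 10.05 / (1000 · 100 · 2.2361) ≈ 0.0017978
Gain = 20 log₁₀(0.0017978) ≈ -54.91 dB
∠L = (89.54° + 84.29°) − (89.94° + 89.43° + 63.43°) = -68.97°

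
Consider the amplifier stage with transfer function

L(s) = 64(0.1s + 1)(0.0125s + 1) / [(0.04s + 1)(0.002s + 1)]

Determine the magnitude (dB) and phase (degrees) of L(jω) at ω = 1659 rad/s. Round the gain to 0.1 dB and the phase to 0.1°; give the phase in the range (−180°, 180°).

At ω = 1659 rad/s:
zero (1 + j1659·0.1) = 1 + j165.9 → |·| ≈ 165.9, ∠ ≈ 89.65°
zero (1 + j1659·0.0125) = 1 + j20.7375 → |·| ≈ 20.762, ∠ ≈ 87.24°
pole (1 + j1659·0.04) = 1 + j66.36 → |·| ≈ 66.368, ∠ ≈ 89.14°
pole (1 + j1659·0.002) = 1 + j3.318 → |·| ≈ 3.4654, ∠ ≈ 73.23°
|L| = 64 · 165.9 · 20.762 / (66.368 · 3.4654) ≈ 958.48
Gain = 20 log₁₀(958.48) ≈ 59.63 dB
∠L = (89.65° + 87.24°) − (89.14° + 73.23°) = 14.52°

59.6 dB, 14.5°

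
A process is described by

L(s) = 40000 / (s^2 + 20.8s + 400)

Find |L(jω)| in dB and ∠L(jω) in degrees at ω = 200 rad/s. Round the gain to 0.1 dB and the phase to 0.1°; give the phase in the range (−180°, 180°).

0.0 dB, -174.0°

At s = jω = j200:
quadratic: (j200)² + 20.8·j200 + 400 = -39600 + j4160 → |·| ≈ 39818, ∠ ≈ 174.00°
|L| = 40000 / 39818 ≈ 1.0046
Gain = 20 log₁₀(1.0046) ≈ 0.04 dB
∠L = 0.00° − 174.00° = -174.00°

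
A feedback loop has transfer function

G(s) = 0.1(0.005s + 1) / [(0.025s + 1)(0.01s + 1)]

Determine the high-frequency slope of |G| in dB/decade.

-20 dB/decade

Each pole contributes −20 dB/decade at high frequency; each zero contributes +20 dB/decade.
Net: 1 zero(s) − 2 pole(s) → -20 dB/decade.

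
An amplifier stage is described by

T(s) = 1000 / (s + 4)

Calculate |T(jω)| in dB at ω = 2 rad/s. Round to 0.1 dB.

At s = jω = j2:
pole (s+4): 4 + j2 → |·| = √(4²+2²) = √20 ≈ 4.4721, ∠ = arctan(2/4) ≈ 26.57°
|T| = 1000 / 4.4721 ≈ 223.61
Gain = 20 log₁₀(223.61) ≈ 46.99 dB

47.0 dB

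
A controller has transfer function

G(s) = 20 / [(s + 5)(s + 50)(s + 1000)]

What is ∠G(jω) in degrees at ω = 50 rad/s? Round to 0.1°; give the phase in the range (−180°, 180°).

-132.2°

At s = jω = j50:
pole (s+5): 5 + j50 → |·| = √(5²+50²) = √2525 ≈ 50.249, ∠ = arctan(50/5) ≈ 84.29°
pole (s+50): 50 + j50 → |·| = √(50²+50²) = √5000 ≈ 70.711, ∠ = arctan(50/50) ≈ 45.00°
pole (s+1000): 1000 + j50 → |·| = √(1000²+50²) = √1002500 ≈ 1001.2, ∠ = arctan(50/1000) ≈ 2.86°
∠G = 0.00° − 132.15° = -132.15°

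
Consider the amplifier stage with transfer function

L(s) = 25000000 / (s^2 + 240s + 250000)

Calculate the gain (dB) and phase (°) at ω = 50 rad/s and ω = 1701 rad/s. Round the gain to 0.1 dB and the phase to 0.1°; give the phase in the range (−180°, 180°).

ω = 50: 40.1 dB, -2.8°; ω = 1701: 19.4 dB, -171.2°

At s = jω = j50:
quadratic: (j50)² + 240·j50 + 250000 = 247500 + j12000 → |·| ≈ 2.4779e+05, ∠ ≈ 2.78°
|L| = 25000000 / 2.4779e+05 ≈ 100.89
Gain = 20 log₁₀(100.89) ≈ 40.08 dB
∠L = 0.00° − 2.78° = -2.78°

At s = jω = j1701:
quadratic: (j1701)² + 240·j1701 + 250000 = -2643401 + j408240 → |·| ≈ 2.6747e+06, ∠ ≈ 171.22°
|L| = 25000000 / 2.6747e+06 ≈ 9.3468
Gain = 20 log₁₀(9.3468) ≈ 19.41 dB
∠L = 0.00° − 171.22° = -171.22°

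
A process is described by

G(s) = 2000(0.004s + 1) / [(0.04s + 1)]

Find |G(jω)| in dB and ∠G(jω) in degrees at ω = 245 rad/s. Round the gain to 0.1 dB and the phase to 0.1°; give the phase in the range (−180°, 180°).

At ω = 245 rad/s:
zero (1 + j245·0.004) = 1 + j0.98 → |·| ≈ 1.4001, ∠ ≈ 44.42°
pole (1 + j245·0.04) = 1 + j9.8 → |·| ≈ 9.8509, ∠ ≈ 84.17°
|G| = 2000 · 1.4001 / (9.8509) ≈ 284.26
Gain = 20 log₁₀(284.26) ≈ 49.07 dB
∠G = (44.42°) − (84.17°) = -39.75°

49.1 dB, -39.8°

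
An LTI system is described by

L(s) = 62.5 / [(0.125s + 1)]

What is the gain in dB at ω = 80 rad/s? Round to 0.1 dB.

At ω = 80 rad/s:
pole (1 + j80·0.125) = 1 + j10 → |·| ≈ 10.05, ∠ ≈ 84.29°
|L| = 62.5 · 1 / (10.05) ≈ 6.2189
Gain = 20 log₁₀(6.2189) ≈ 15.87 dB

15.9 dB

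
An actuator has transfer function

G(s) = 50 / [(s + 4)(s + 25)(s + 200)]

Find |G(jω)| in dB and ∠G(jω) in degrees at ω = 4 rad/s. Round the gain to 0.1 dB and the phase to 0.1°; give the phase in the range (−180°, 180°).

At s = jω = j4:
pole (s+4): 4 + j4 → |·| = √(4²+4²) = √32 ≈ 5.6569, ∠ = arctan(4/4) ≈ 45.00°
pole (s+25): 25 + j4 → |·| = √(25²+4²) = √641 ≈ 25.318, ∠ = arctan(4/25) ≈ 9.09°
pole (s+200): 200 + j4 → |·| = √(200²+4²) = √40016 ≈ 200.04, ∠ = arctan(4/200) ≈ 1.15°
|G| = 50 / 28650 ≈ 0.0017452
Gain = 20 log₁₀(0.0017452) ≈ -55.16 dB
∠G = 0.00° − 55.24° = -55.24°

-55.2 dB, -55.2°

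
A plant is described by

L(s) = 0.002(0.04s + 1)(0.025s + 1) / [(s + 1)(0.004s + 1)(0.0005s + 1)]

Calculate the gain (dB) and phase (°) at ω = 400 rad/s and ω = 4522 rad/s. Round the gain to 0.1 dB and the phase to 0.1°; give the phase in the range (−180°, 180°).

At ω = 400 rad/s:
zero (1 + j400·0.04) = 1 + j16 → |·| ≈ 16.031, ∠ ≈ 86.42°
zero (1 + j400·0.025) = 1 + j10 → |·| ≈ 10.05, ∠ ≈ 84.29°
pole (1 + j400·1) = 1 + j400 → |·| ≈ 400, ∠ ≈ 89.86°
pole (1 + j400·0.004) = 1 + j1.6 → |·| ≈ 1.8868, ∠ ≈ 57.99°
pole (1 + j400·0.0005) = 1 + j0.2 → |·| ≈ 1.0198, ∠ ≈ 11.31°
|L| = 0.002 · 16.031 · 10.05 / (400 · 1.8868 · 1.0198) ≈ 0.00041865
Gain = 20 log₁₀(0.00041865) ≈ -67.56 dB
∠L = (86.42° + 84.29°) − (89.86° + 57.99° + 11.31°) = 11.55°

At ω = 4522 rad/s:
zero (1 + j4522·0.04) = 1 + j180.88 → |·| ≈ 180.88, ∠ ≈ 89.68°
zero (1 + j4522·0.025) = 1 + j113.05 → |·| ≈ 113.05, ∠ ≈ 89.49°
pole (1 + j4522·1) = 1 + j4522 → |·| ≈ 4522, ∠ ≈ 89.99°
pole (1 + j4522·0.004) = 1 + j18.088 → |·| ≈ 18.116, ∠ ≈ 86.84°
pole (1 + j4522·0.0005) = 1 + j2.261 → |·| ≈ 2.4723, ∠ ≈ 66.14°
|L| = 0.002 · 180.88 · 113.05 / (4522 · 18.116 · 2.4723) ≈ 0.00020193
Gain = 20 log₁₀(0.00020193) ≈ -73.90 dB
∠L = (89.68° + 89.49°) − (89.99° + 86.84° + 66.14°) = -63.80°

ω = 400: -67.6 dB, 11.6°; ω = 4522: -73.9 dB, -63.8°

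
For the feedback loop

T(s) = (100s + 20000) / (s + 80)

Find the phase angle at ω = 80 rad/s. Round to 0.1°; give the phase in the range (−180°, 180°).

-23.2°

Substitute s = j80:
Numerator: 100(j80) + 20000 = 20000 + j8000
Denominator: (j80) + 80 = 80 + j80
|N| = √(20000² + 8000²) ≈ 21541, ∠N ≈ 21.80°
|D| = √(80² + 80²) ≈ 113.14, ∠D ≈ 45.00°
∠T = 21.80° − 45.00° = -23.20°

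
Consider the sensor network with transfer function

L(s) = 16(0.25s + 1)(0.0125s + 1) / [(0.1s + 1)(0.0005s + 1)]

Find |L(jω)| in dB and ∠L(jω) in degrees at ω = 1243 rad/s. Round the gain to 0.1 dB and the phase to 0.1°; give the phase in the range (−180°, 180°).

At ω = 1243 rad/s:
zero (1 + j1243·0.25) = 1 + j310.75 → |·| ≈ 310.75, ∠ ≈ 89.82°
zero (1 + j1243·0.0125) = 1 + j15.5375 → |·| ≈ 15.57, ∠ ≈ 86.32°
pole (1 + j1243·0.1) = 1 + j124.3 → |·| ≈ 124.3, ∠ ≈ 89.54°
pole (1 + j1243·0.0005) = 1 + j0.6215 → |·| ≈ 1.1774, ∠ ≈ 31.86°
|L| = 16 · 310.75 · 15.57 / (124.3 · 1.1774) ≈ 528.96
Gain = 20 log₁₀(528.96) ≈ 54.47 dB
∠L = (89.82° + 86.32°) − (89.54° + 31.86°) = 54.74°

54.5 dB, 54.7°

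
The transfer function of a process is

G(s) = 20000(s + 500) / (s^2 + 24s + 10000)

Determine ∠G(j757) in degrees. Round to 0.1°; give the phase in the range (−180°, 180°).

At s = jω = j757:
zero (s+500): 500 + j757 → |·| = √(500²+757²) = √823049 ≈ 907.22, ∠ = arctan(757/500) ≈ 56.56°
quadratic: (j757)² + 24·j757 + 10000 = -563049 + j18168 → |·| ≈ 5.6334e+05, ∠ ≈ 178.15°
∠G = 56.56° − 178.15° = -121.59°

-121.6°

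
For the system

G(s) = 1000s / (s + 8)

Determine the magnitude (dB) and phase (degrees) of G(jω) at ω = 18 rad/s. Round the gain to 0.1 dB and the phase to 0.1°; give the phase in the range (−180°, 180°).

At s = jω = j18:
zero at origin: s = j18 → |·| = 18, ∠ = 90.00°
pole (s+8): 8 + j18 → |·| = √(8²+18²) = √388 ≈ 19.698, ∠ = arctan(18/8) ≈ 66.04°
|G| = 1000 · 18 / 19.698 ≈ 913.8
Gain = 20 log₁₀(913.8) ≈ 59.22 dB
∠G = 90.00° − 66.04° = 23.96°

59.2 dB, 24.0°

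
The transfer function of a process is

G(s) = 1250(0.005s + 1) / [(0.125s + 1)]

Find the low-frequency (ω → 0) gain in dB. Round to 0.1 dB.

G(0) = 1250 · 1 / 1 = 1250
20 log₁₀(1250) ≈ 61.94 dB

61.9 dB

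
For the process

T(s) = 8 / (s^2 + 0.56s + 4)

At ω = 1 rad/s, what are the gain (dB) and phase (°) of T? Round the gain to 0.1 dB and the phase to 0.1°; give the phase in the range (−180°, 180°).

At s = jω = j1:
quadratic: (j1)² + 0.56·j1 + 4 = 3 + j0.56 → |·| ≈ 3.0518, ∠ ≈ 10.57°
|T| = 8 / 3.0518 ≈ 2.6214
Gain = 20 log₁₀(2.6214) ≈ 8.37 dB
∠T = 0.00° − 10.57° = -10.57°

8.4 dB, -10.6°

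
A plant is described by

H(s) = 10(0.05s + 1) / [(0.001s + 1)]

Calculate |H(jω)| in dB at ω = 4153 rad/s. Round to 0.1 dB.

53.7 dB

At ω = 4153 rad/s:
zero (1 + j4153·0.05) = 1 + j207.65 → |·| ≈ 207.65, ∠ ≈ 89.72°
pole (1 + j4153·0.001) = 1 + j4.153 → |·| ≈ 4.2717, ∠ ≈ 76.46°
|H| = 10 · 207.65 / (4.2717) ≈ 486.11
Gain = 20 log₁₀(486.11) ≈ 53.73 dB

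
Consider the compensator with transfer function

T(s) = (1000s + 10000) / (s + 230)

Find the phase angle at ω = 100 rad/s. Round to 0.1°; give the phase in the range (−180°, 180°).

Substitute s = j100:
Numerator: 1000(j100) + 10000 = 10000 + j100000
Denominator: (j100) + 230 = 230 + j100
|N| = √(10000² + 100000²) ≈ 1.005e+05, ∠N ≈ 84.29°
|D| = √(230² + 100²) ≈ 250.8, ∠D ≈ 23.50°
∠T = 84.29° − 23.50° = 60.79°

60.8°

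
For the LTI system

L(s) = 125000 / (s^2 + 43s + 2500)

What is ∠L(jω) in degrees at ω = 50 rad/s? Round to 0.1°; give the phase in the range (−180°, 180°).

-90.0°

At s = jω = j50:
quadratic: (j50)² + 43·j50 + 2500 = 0 + j2150 → |·| ≈ 2150, ∠ ≈ 90.00°
∠L = 0.00° − 90.00° = -90.00°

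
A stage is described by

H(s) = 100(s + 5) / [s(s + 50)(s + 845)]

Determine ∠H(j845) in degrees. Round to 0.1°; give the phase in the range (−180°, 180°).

-132.0°

At s = jω = j845:
zero (s+5): 5 + j845 → |·| = √(5²+845²) = √714050 ≈ 845.01, ∠ = arctan(845/5) ≈ 89.66°
pole (s+50): 50 + j845 → |·| = √(50²+845²) = √716525 ≈ 846.48, ∠ = arctan(845/50) ≈ 86.61°
pole (s+845): 845 + j845 → |·| = √(845²+845²) = √1428050 ≈ 1195, ∠ = arctan(845/845) ≈ 45.00°
pole at origin: |s| = 845, ∠ = 90.00° (in denominator)
∠H = 89.66° − 221.61° = -131.95°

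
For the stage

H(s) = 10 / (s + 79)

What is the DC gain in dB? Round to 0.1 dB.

-18.0 dB

H(0) = 10 / (79) ≈ 0.12658
20 log₁₀(0.12658) ≈ -17.95 dB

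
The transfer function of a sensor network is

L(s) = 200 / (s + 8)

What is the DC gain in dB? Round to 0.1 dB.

L(0) = 200 / (8) = 25
20 log₁₀(25) ≈ 27.96 dB

28.0 dB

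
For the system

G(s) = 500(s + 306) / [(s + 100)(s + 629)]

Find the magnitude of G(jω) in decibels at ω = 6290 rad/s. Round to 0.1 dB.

At s = jω = j6290:
zero (s+306): 306 + j6290 → |·| = √(306²+6290²) = √39657736 ≈ 6297.4, ∠ = arctan(6290/306) ≈ 87.21°
pole (s+100): 100 + j6290 → |·| = √(100²+6290²) = √39574100 ≈ 6290.8, ∠ = arctan(6290/100) ≈ 89.09°
pole (s+629): 629 + j6290 → |·| = √(629²+6290²) = √39959741 ≈ 6321.4, ∠ = arctan(6290/629) ≈ 84.29°
|G| = 500 · 6297.4 / 3.9767e+07 ≈ 0.079179
Gain = 20 log₁₀(0.079179) ≈ -22.03 dB

-22.0 dB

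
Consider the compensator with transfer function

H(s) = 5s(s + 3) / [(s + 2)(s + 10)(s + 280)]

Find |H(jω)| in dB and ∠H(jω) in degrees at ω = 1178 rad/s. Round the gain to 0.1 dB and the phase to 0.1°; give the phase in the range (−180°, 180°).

At s = jω = j1178:
zero (s+3): 3 + j1178 → |·| = √(3²+1178²) = √1387693 ≈ 1178, ∠ = arctan(1178/3) ≈ 89.85°
zero at origin: s = j1178 → |·| = 1178, ∠ = 90.00°
pole (s+2): 2 + j1178 → |·| = √(2²+1178²) = √1387688 ≈ 1178, ∠ = arctan(1178/2) ≈ 89.90°
pole (s+10): 10 + j1178 → |·| = √(10²+1178²) = √1387784 ≈ 1178, ∠ = arctan(1178/10) ≈ 89.51°
pole (s+280): 280 + j1178 → |·| = √(280²+1178²) = √1466084 ≈ 1210.8, ∠ = arctan(1178/280) ≈ 76.63°
|H| = 5 · 1.3877e+06 / 1.6802e+09 ≈ 0.0041296
Gain = 20 log₁₀(0.0041296) ≈ -47.68 dB
∠H = 179.85° − 256.04° = -76.19°

-47.7 dB, -76.2°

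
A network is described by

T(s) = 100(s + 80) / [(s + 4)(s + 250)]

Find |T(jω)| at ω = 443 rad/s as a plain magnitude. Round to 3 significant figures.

0.200

At s = jω = j443:
zero (s+80): 80 + j443 → |·| = √(80²+443²) = √202649 ≈ 450.17, ∠ = arctan(443/80) ≈ 79.76°
pole (s+4): 4 + j443 → |·| = √(4²+443²) = √196265 ≈ 443.02, ∠ = arctan(443/4) ≈ 89.48°
pole (s+250): 250 + j443 → |·| = √(250²+443²) = √258749 ≈ 508.67, ∠ = arctan(443/250) ≈ 60.56°
|T| = 100 · 450.17 / 2.2535e+05 ≈ 0.19976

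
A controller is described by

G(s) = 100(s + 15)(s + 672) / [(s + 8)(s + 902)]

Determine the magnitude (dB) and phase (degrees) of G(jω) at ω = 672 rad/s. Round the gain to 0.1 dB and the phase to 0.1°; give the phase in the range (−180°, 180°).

38.5 dB, 7.7°

At s = jω = j672:
zero (s+15): 15 + j672 → |·| = √(15²+672²) = √451809 ≈ 672.17, ∠ = arctan(672/15) ≈ 88.72°
zero (s+672): 672 + j672 → |·| = √(672²+672²) = √903168 ≈ 950.35, ∠ = arctan(672/672) ≈ 45.00°
pole (s+8): 8 + j672 → |·| = √(8²+672²) = √451648 ≈ 672.05, ∠ = arctan(672/8) ≈ 89.32°
pole (s+902): 902 + j672 → |·| = √(902²+672²) = √1265188 ≈ 1124.8, ∠ = arctan(672/902) ≈ 36.69°
|G| = 100 · 6.388e+05 / 7.5592e+05 ≈ 84.506
Gain = 20 log₁₀(84.506) ≈ 38.54 dB
∠G = 133.72° − 126.01° = 7.71°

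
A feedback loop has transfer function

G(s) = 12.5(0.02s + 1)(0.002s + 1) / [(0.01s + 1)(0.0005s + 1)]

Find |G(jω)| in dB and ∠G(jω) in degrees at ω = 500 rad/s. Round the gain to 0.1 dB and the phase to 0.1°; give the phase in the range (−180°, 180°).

30.6 dB, 36.6°

At ω = 500 rad/s:
zero (1 + j500·0.02) = 1 + j10 → |·| ≈ 10.05, ∠ ≈ 84.29°
zero (1 + j500·0.002) = 1 + j1 → |·| ≈ 1.4142, ∠ ≈ 45.00°
pole (1 + j500·0.01) = 1 + j5 → |·| ≈ 5.099, ∠ ≈ 78.69°
pole (1 + j500·0.0005) = 1 + j0.25 → |·| ≈ 1.0308, ∠ ≈ 14.04°
|G| = 12.5 · 10.05 · 1.4142 / (5.099 · 1.0308) ≈ 33.801
Gain = 20 log₁₀(33.801) ≈ 30.58 dB
∠G = (84.29° + 45.00°) − (78.69° + 14.04°) = 36.56°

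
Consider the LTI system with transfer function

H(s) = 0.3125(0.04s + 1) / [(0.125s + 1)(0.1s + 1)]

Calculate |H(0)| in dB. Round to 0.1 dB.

-10.1 dB

H(0) = 0.3125 · 1 / 1 = 0.3125
20 log₁₀(0.3125) ≈ -10.10 dB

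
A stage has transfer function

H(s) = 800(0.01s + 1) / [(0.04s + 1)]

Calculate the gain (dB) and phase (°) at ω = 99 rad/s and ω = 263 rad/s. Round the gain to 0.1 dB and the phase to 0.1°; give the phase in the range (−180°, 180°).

ω = 99: 48.8 dB, -31.1°; ω = 263: 46.6 dB, -15.4°

At ω = 99 rad/s:
zero (1 + j99·0.01) = 1 + j0.99 → |·| ≈ 1.4072, ∠ ≈ 44.71°
pole (1 + j99·0.04) = 1 + j3.96 → |·| ≈ 4.0843, ∠ ≈ 75.83°
|H| = 800 · 1.4072 / (4.0843) ≈ 275.63
Gain = 20 log₁₀(275.63) ≈ 48.81 dB
∠H = (44.71°) − (75.83°) = -31.12°

At ω = 263 rad/s:
zero (1 + j263·0.01) = 1 + j2.63 → |·| ≈ 2.8137, ∠ ≈ 69.18°
pole (1 + j263·0.04) = 1 + j10.52 → |·| ≈ 10.567, ∠ ≈ 84.57°
|H| = 800 · 2.8137 / (10.567) ≈ 213.02
Gain = 20 log₁₀(213.02) ≈ 46.57 dB
∠H = (69.18°) − (84.57°) = -15.39°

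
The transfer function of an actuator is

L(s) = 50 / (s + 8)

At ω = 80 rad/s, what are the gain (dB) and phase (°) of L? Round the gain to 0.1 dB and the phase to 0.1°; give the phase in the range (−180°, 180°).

-4.1 dB, -84.3°

Substitute s = j80:
Numerator: 50 = 50 + j0
Denominator: (j80) + 8 = 8 + j80
|N| = √(50² + 0²) ≈ 50, ∠N ≈ 0.00°
|D| = √(8² + 80²) ≈ 80.399, ∠D ≈ 84.29°
|L| = 50 / 80.399 ≈ 0.6219
Gain = 20 log₁₀(0.6219) ≈ -4.13 dB
∠L = 0.00° − 84.29° = -84.29°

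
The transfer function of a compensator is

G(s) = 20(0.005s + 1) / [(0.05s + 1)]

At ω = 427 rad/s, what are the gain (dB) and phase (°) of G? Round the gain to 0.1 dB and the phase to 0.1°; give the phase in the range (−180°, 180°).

At ω = 427 rad/s:
zero (1 + j427·0.005) = 1 + j2.135 → |·| ≈ 2.3576, ∠ ≈ 64.90°
pole (1 + j427·0.05) = 1 + j21.35 → |·| ≈ 21.373, ∠ ≈ 87.32°
|G| = 20 · 2.3576 / (21.373) ≈ 2.2061
Gain = 20 log₁₀(2.2061) ≈ 6.87 dB
∠G = (64.90°) − (87.32°) = -22.42°

6.9 dB, -22.4°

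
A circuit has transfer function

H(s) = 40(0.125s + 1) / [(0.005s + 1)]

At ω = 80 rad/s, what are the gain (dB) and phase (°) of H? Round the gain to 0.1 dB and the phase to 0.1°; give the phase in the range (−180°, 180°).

51.4 dB, 62.5°

At ω = 80 rad/s:
zero (1 + j80·0.125) = 1 + j10 → |·| ≈ 10.05, ∠ ≈ 84.29°
pole (1 + j80·0.005) = 1 + j0.4 → |·| ≈ 1.077, ∠ ≈ 21.80°
|H| = 40 · 10.05 / (1.077) ≈ 373.26
Gain = 20 log₁₀(373.26) ≈ 51.44 dB
∠H = (84.29°) − (21.80°) = 62.49°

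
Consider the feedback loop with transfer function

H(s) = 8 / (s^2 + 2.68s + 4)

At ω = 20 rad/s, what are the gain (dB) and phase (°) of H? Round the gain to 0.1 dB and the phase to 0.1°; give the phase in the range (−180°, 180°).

-34.0 dB, -172.3°

At s = jω = j20:
quadratic: (j20)² + 2.68·j20 + 4 = -396 + j53.6 → |·| ≈ 399.61, ∠ ≈ 172.29°
|H| = 8 / 399.61 ≈ 0.02002
Gain = 20 log₁₀(0.02002) ≈ -33.97 dB
∠H = 0.00° − 172.29° = -172.29°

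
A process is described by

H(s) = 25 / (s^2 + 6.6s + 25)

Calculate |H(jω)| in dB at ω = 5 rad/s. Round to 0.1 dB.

-2.4 dB

At s = jω = j5:
quadratic: (j5)² + 6.6·j5 + 25 = 0 + j33 → |·| ≈ 33, ∠ ≈ 90.00°
|H| = 25 / 33 ≈ 0.75758
Gain = 20 log₁₀(0.75758) ≈ -2.41 dB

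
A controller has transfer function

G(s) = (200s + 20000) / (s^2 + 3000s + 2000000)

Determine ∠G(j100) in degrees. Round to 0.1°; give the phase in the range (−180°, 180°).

36.4°

Substitute s = j100:
Numerator: 200(j100) + 20000 = 20000 + j20000
Denominator: (j100)^2 + 3000(j100) + 2000000 = 1990000 + j300000
|N| = √(20000² + 20000²) ≈ 28284, ∠N ≈ 45.00°
|D| = √(1990000² + 300000²) ≈ 2.0125e+06, ∠D ≈ 8.57°
∠G = 45.00° − 8.57° = 36.43°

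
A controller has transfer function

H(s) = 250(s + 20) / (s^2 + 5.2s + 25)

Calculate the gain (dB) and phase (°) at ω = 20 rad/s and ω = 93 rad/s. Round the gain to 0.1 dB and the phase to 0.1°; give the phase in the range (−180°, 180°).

At s = jω = j20:
zero (s+20): 20 + j20 → |·| = √(20²+20²) = √800 ≈ 28.284, ∠ = arctan(20/20) ≈ 45.00°
quadratic: (j20)² + 5.2·j20 + 25 = -375 + j104 → |·| ≈ 389.15, ∠ ≈ 164.50°
|H| = 250 · 28.284 / 389.15 ≈ 18.17
Gain = 20 log₁₀(18.17) ≈ 25.19 dB
∠H = 45.00° − 164.50° = -119.50°

At s = jω = j93:
zero (s+20): 20 + j93 → |·| = √(20²+93²) = √9049 ≈ 95.126, ∠ = arctan(93/20) ≈ 77.86°
quadratic: (j93)² + 5.2·j93 + 25 = -8624 + j483.6 → |·| ≈ 8637.5, ∠ ≈ 176.79°
|H| = 250 · 95.126 / 8637.5 ≈ 2.7533
Gain = 20 log₁₀(2.7533) ≈ 8.80 dB
∠H = 77.86° − 176.79° = -98.93°

ω = 20: 25.2 dB, -119.5°; ω = 93: 8.8 dB, -98.9°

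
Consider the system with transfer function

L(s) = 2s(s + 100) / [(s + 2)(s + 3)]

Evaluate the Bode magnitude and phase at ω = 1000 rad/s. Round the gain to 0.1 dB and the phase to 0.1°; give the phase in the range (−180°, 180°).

6.1 dB, -5.4°

At s = jω = j1000:
zero (s+100): 100 + j1000 → |·| = √(100²+1000²) = √1010000 ≈ 1005, ∠ = arctan(1000/100) ≈ 84.29°
zero at origin: s = j1000 → |·| = 1000, ∠ = 90.00°
pole (s+2): 2 + j1000 → |·| = √(2²+1000²) = √1000004 ≈ 1000, ∠ = arctan(1000/2) ≈ 89.89°
pole (s+3): 3 + j1000 → |·| = √(3²+1000²) = √1000009 ≈ 1000, ∠ = arctan(1000/3) ≈ 89.83°
|L| = 2 · 1.005e+06 / 1e+06 ≈ 2.01
Gain = 20 log₁₀(2.01) ≈ 6.06 dB
∠L = 174.29° − 179.72° = -5.43°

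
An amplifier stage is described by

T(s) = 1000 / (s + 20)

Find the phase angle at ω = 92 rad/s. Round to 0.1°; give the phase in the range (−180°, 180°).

-77.7°

At s = jω = j92:
pole (s+20): 20 + j92 → |·| = √(20²+92²) = √8864 ≈ 94.149, ∠ = arctan(92/20) ≈ 77.74°
∠T = 0.00° − 77.74° = -77.74°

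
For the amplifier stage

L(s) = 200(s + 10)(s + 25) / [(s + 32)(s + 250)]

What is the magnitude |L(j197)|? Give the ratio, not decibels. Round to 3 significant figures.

At s = jω = j197:
zero (s+10): 10 + j197 → |·| = √(10²+197²) = √38909 ≈ 197.25, ∠ = arctan(197/10) ≈ 87.09°
zero (s+25): 25 + j197 → |·| = √(25²+197²) = √39434 ≈ 198.58, ∠ = arctan(197/25) ≈ 82.77°
pole (s+32): 32 + j197 → |·| = √(32²+197²) = √39833 ≈ 199.58, ∠ = arctan(197/32) ≈ 80.77°
pole (s+250): 250 + j197 → |·| = √(250²+197²) = √101309 ≈ 318.29, ∠ = arctan(197/250) ≈ 38.24°
|L| = 200 · 39170 / 63524 ≈ 123.32

123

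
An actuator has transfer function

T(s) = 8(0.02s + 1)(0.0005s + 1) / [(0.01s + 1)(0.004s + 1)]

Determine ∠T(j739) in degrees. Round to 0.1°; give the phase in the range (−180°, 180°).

At ω = 739 rad/s:
zero (1 + j739·0.02) = 1 + j14.78 → |·| ≈ 14.814, ∠ ≈ 86.13°
zero (1 + j739·0.0005) = 1 + j0.3695 → |·| ≈ 1.0661, ∠ ≈ 20.28°
pole (1 + j739·0.01) = 1 + j7.39 → |·| ≈ 7.4574, ∠ ≈ 82.29°
pole (1 + j739·0.004) = 1 + j2.956 → |·| ≈ 3.1206, ∠ ≈ 71.31°
∠T = (86.13° + 20.28°) − (82.29° + 71.31°) = -47.19°

-47.2°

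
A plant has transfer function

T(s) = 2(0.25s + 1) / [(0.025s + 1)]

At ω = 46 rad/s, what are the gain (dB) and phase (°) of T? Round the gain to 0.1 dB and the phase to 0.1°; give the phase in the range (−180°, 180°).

At ω = 46 rad/s:
zero (1 + j46·0.25) = 1 + j11.5 → |·| ≈ 11.543, ∠ ≈ 85.03°
pole (1 + j46·0.025) = 1 + j1.15 → |·| ≈ 1.524, ∠ ≈ 48.99°
|T| = 2 · 11.543 / (1.524) ≈ 15.148
Gain = 20 log₁₀(15.148) ≈ 23.61 dB
∠T = (85.03°) − (48.99°) = 36.04°

23.6 dB, 36.0°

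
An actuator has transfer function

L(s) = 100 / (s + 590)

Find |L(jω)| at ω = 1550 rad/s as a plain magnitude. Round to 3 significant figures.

0.0603

At s = jω = j1550:
pole (s+590): 590 + j1550 → |·| = √(590²+1550²) = √2750600 ≈ 1658.5, ∠ = arctan(1550/590) ≈ 69.16°
|L| = 100 / 1658.5 ≈ 0.060295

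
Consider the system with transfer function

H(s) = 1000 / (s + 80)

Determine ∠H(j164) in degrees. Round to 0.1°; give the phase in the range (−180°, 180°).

Substitute s = j164:
Numerator: 1000 = 1000 + j0
Denominator: (j164) + 80 = 80 + j164
|N| = √(1000² + 0²) ≈ 1000, ∠N ≈ 0.00°
|D| = √(80² + 164²) ≈ 182.47, ∠D ≈ 64.00°
∠H = 0.00° − 64.00° = -64.00°

-64.0°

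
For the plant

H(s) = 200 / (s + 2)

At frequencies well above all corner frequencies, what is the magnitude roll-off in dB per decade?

Each pole contributes −20 dB/decade at high frequency; each zero contributes +20 dB/decade.
Net: 0 zero(s) − 1 pole(s) → -20 dB/decade.

-20 dB/decade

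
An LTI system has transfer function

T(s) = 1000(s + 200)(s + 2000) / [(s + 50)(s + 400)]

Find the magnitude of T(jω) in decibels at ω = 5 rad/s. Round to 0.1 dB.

At s = jω = j5:
zero (s+200): 200 + j5 → |·| = √(200²+5²) = √40025 ≈ 200.06, ∠ = arctan(5/200) ≈ 1.43°
zero (s+2000): 2000 + j5 → |·| = √(2000²+5²) = √4000025 ≈ 2000, ∠ = arctan(5/2000) ≈ 0.14°
pole (s+50): 50 + j5 → |·| = √(50²+5²) = √2525 ≈ 50.249, ∠ = arctan(5/50) ≈ 5.71°
pole (s+400): 400 + j5 → |·| = √(400²+5²) = √160025 ≈ 400.03, ∠ = arctan(5/400) ≈ 0.72°
|T| = 1000 · 4.0012e+05 / 20101 ≈ 19905
Gain = 20 log₁₀(19905) ≈ 85.98 dB

86.0 dB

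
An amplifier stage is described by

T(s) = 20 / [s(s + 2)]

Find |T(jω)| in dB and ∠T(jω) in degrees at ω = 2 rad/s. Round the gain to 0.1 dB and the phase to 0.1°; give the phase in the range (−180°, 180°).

11.0 dB, -135.0°

At s = jω = j2:
pole (s+2): 2 + j2 → |·| = √(2²+2²) = √8 ≈ 2.8284, ∠ = arctan(2/2) ≈ 45.00°
pole at origin: |s| = 2, ∠ = 90.00° (in denominator)
|T| = 20 / 5.6568 ≈ 3.5356
Gain = 20 log₁₀(3.5356) ≈ 10.97 dB
∠T = 0.00° − 135.00° = -135.00°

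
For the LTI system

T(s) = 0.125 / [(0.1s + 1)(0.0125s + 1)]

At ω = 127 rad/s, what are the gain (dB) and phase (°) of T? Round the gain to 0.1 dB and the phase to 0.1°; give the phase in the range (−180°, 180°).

-45.6 dB, -143.3°

At ω = 127 rad/s:
pole (1 + j127·0.1) = 1 + j12.7 → |·| ≈ 12.739, ∠ ≈ 85.50°
pole (1 + j127·0.0125) = 1 + j1.5875 → |·| ≈ 1.8762, ∠ ≈ 57.79°
|T| = 0.125 · 1 / (12.739 · 1.8762) ≈ 0.0052299
Gain = 20 log₁₀(0.0052299) ≈ -45.63 dB
∠T = (0°) − (85.50° + 57.79°) = -143.29°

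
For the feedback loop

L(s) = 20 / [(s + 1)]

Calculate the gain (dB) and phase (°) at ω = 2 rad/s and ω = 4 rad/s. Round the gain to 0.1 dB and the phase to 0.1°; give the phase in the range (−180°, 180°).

ω = 2: 19.0 dB, -63.4°; ω = 4: 13.7 dB, -76.0°

At ω = 2 rad/s:
pole (1 + j2·1) = 1 + j2 → |·| ≈ 2.2361, ∠ ≈ 63.43°
|L| = 20 · 1 / (2.2361) ≈ 8.9441
Gain = 20 log₁₀(8.9441) ≈ 19.03 dB
∠L = (0°) − (63.43°) = -63.43°

At ω = 4 rad/s:
pole (1 + j4·1) = 1 + j4 → |·| ≈ 4.1231, ∠ ≈ 75.96°
|L| = 20 · 1 / (4.1231) ≈ 4.8507
Gain = 20 log₁₀(4.8507) ≈ 13.72 dB
∠L = (0°) − (75.96°) = -75.96°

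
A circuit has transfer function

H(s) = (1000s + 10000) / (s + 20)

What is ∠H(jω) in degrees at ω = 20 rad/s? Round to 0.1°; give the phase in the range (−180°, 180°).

18.4°

Substitute s = j20:
Numerator: 1000(j20) + 10000 = 10000 + j20000
Denominator: (j20) + 20 = 20 + j20
|N| = √(10000² + 20000²) ≈ 22361, ∠N ≈ 63.43°
|D| = √(20² + 20²) ≈ 28.284, ∠D ≈ 45.00°
∠H = 63.43° − 45.00° = 18.43°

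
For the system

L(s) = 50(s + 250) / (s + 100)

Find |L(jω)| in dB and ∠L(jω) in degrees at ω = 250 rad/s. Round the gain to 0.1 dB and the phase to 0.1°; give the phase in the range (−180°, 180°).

At s = jω = j250:
zero (s+250): 250 + j250 → |·| = √(250²+250²) = √125000 ≈ 353.55, ∠ = arctan(250/250) ≈ 45.00°
pole (s+100): 100 + j250 → |·| = √(100²+250²) = √72500 ≈ 269.26, ∠ = arctan(250/100) ≈ 68.20°
|L| = 50 · 353.55 / 269.26 ≈ 65.652
Gain = 20 log₁₀(65.652) ≈ 36.34 dB
∠L = 45.00° − 68.20° = -23.20°

36.3 dB, -23.2°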